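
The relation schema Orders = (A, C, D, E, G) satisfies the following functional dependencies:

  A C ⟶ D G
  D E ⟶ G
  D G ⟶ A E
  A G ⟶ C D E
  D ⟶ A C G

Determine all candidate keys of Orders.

(D), (A, C), (A, G)

{D}⁺: D→ACG adds A, C, G; DG→AE adds E → {A, C, D, E, G}.
{A, C}⁺: AC→DG adds D, G; DG→AE adds E → {A, C, D, E, G}. Minimal: {C}⁺ = {C}; {A}⁺ = {A} — none reach the full schema.
{A, G}⁺: AG→CDE adds C, D, E → {A, C, D, E, G}. Minimal: {G}⁺ = {G}; {A}⁺ = {A} — none reach the full schema.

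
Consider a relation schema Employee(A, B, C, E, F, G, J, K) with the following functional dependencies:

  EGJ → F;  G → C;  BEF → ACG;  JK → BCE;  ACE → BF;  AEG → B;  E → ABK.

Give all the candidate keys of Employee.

(E, J), (J, K)

Attribute J never appears on the right-hand side of any dependency, so J must belong to every candidate key.
{J}⁺ = {J}, which is not all of the schema, so we must add further attributes.
{E, J}⁺: E→ABK adds A, B, K; JK→BCE adds C; ACE→BF adds F; BEF→ACG adds G → {A, B, C, E, F, G, J, K}.
{J, K}⁺: JK→BCE adds B, C, E; E→ABK adds A; ACE→BF adds F; BEF→ACG adds G → {A, B, C, E, F, G, J, K}.
Any other superkey contains one of these as a subset, so there are no further candidate keys.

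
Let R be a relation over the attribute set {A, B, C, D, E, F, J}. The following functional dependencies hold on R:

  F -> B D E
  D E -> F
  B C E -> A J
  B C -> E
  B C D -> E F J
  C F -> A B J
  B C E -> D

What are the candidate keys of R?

(B, C); (C, F); (C, D, E)

Attribute C never appears on the right-hand side of any dependency, so C must belong to every candidate key.
{C}⁺ = {C}, which is not all of the schema, so we must add further attributes.
{B, C}⁺: BC→E adds E; BCE→D adds D; DE→F adds F; BCE→AJ adds A, J → {A, B, C, D, E, F, J}. Minimal: {C}⁺ = {C}; {B}⁺ = {B} — none reach the full schema.
{C, F}⁺: F→BDE adds B, D, E; BCE→AJ adds A, J → {A, B, C, D, E, F, J}. Minimal: {F}⁺ = {B, D, E, F}; {C}⁺ = {C} — none reach the full schema.
{C, D, E}⁺: DE→F adds F; CF→ABJ adds A, B, J → {A, B, C, D, E, F, J}. Minimal: {D, E}⁺ = {B, D, E, F}; {C, E}⁺ = {C, E}; {C, D}⁺ = {C, D} — none reach the full schema.
Any other superkey contains one of these as a subset, so there are no further candidate keys.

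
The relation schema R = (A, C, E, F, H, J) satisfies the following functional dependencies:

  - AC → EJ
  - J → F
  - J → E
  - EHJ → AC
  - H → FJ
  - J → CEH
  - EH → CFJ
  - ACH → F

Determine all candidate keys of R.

{H}⁺: H→FJ adds F, J; J→CEH adds C, E; EHJ→AC adds A → {A, C, E, F, H, J}.
{J}⁺: J→F adds F; J→E adds E; J→CEH adds C, H; EHJ→AC adds A → {A, C, E, F, H, J}.
{A, C}⁺: AC→EJ adds E, J; J→F adds F; J→CEH adds H → {A, C, E, F, H, J}. Minimal: {C}⁺ = {C}; {A}⁺ = {A} — none reach the full schema.
Any other superkey contains one of these as a subset, so there are no further candidate keys.

{H}; {J}; {A, C}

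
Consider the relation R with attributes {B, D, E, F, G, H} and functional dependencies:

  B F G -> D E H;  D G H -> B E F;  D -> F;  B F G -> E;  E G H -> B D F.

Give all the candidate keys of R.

Attribute G never appears on the right-hand side of any dependency, so G must belong to every candidate key.
{G}⁺ = {G}, which is not all of the schema, so we must add further attributes.
{B, D, G}⁺: D→F adds F; BFG→E adds E; BFG→DEH adds H → {B, D, E, F, G, H}. Minimal: {D, G}⁺ = {D, F, G}; {B, G}⁺ = {B, G}; {B, D}⁺ = {B, D, F} — none reach the full schema.
{B, F, G}⁺: BFG→DEH adds D, E, H → {B, D, E, F, G, H}. Minimal: {F, G}⁺ = {F, G}; {B, G}⁺ = {B, G}; {B, F}⁺ = {B, F} — none reach the full schema.
{D, G, H}⁺: DGH→BEF adds B, E, F → {B, D, E, F, G, H}. Minimal: {G, H}⁺ = {G, H}; {D, H}⁺ = {D, F, H}; {D, G}⁺ = {D, F, G} — none reach the full schema.
{E, G, H}⁺: EGH→BDF adds B, D, F → {B, D, E, F, G, H}. Minimal: {G, H}⁺ = {G, H}; {E, H}⁺ = {E, H}; {E, G}⁺ = {E, G} — none reach the full schema.
Any other superkey contains one of these as a subset, so there are no further candidate keys.

(B, D, G), (B, F, G), (D, G, H), (E, G, H)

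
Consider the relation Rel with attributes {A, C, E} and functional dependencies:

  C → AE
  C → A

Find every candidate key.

{C}

Attribute C never appears on the right-hand side of any dependency, so C must belong to every candidate key.
{C}⁺ = {A, C, E}, which is all of the schema, so {C} is the only candidate key.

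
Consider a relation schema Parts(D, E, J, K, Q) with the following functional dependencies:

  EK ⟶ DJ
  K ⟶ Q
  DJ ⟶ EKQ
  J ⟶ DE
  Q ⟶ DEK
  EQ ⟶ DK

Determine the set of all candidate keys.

{J}⁺: J→DE adds D, E; DJ→EKQ adds K, Q → {D, E, J, K, Q}.
{K}⁺: K→Q adds Q; Q→DEK adds D, E; EK→DJ adds J → {D, E, J, K, Q}.
{Q}⁺: Q→DEK adds D, E, K; EK→DJ adds J → {D, E, J, K, Q}.

J, K, Q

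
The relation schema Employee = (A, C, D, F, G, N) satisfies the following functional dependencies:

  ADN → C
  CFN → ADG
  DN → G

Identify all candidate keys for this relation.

{C, F, N}; {A, D, F, N}

Attributes F, N never appear on any right-hand side, so every candidate key must contain {F, N}.
{F, N}⁺ = {F, N}, which is not all of the schema, so we must add further attributes.
{C, F, N}⁺: CFN→ADG adds A, D, G → {A, C, D, F, G, N}. Minimal: {F, N}⁺ = {F, N}; {C, N}⁺ = {C, N}; {C, F}⁺ = {C, F} — none reach the full schema.
{A, D, F, N}⁺: ADN→C adds C; CFN→ADG adds G → {A, C, D, F, G, N}. Minimal: {D, F, N}⁺ = {D, F, G, N}; {A, F, N}⁺ = {A, F, N}; {A, D, N}⁺ = {A, C, D, G, N}; … — none reach the full schema.
Any other superkey contains one of these as a subset, so there are no further candidate keys.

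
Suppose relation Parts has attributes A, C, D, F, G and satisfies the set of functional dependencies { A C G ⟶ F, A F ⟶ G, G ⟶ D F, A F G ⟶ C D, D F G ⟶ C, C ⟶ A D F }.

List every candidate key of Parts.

{C}, {G}, {A, F}

{C}⁺: C→ADF adds A, D, F; AF→G adds G → {A, C, D, F, G}.
{G}⁺: G→DF adds D, F; DFG→C adds C; C→ADF adds A → {A, C, D, F, G}.
{A, F}⁺: AF→G adds G; G→DF adds D; AFG→CD adds C → {A, C, D, F, G}. Minimal: {F}⁺ = {F}; {A}⁺ = {A} — none reach the full schema.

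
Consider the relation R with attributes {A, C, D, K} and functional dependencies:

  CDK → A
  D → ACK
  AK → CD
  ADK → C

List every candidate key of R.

{D}, {A, K}

{D}⁺: D→ACK adds A, C, K → {A, C, D, K}.
{A, K}⁺: AK→CD adds C, D → {A, C, D, K}. Minimal: {K}⁺ = {K}; {A}⁺ = {A} — none reach the full schema.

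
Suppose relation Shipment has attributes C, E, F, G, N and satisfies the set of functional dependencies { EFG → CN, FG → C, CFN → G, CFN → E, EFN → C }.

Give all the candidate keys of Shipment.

Attribute F never appears on the right-hand side of any dependency, so F must belong to every candidate key.
{F}⁺ = {F}, which is not all of the schema, so we must add further attributes.
{C, F, N}⁺: CFN→G adds G; CFN→E adds E → {C, E, F, G, N}. Minimal: {F, N}⁺ = {F, N}; {C, N}⁺ = {C, N}; {C, F}⁺ = {C, F} — none reach the full schema.
{E, F, G}⁺: EFG→CN adds C, N → {C, E, F, G, N}. Minimal: {F, G}⁺ = {C, F, G}; {E, G}⁺ = {E, G}; {E, F}⁺ = {E, F} — none reach the full schema.
{E, F, N}⁺: EFN→C adds C; CFN→G adds G → {C, E, F, G, N}. Minimal: {F, N}⁺ = {F, N}; {E, N}⁺ = {E, N}; {E, F}⁺ = {E, F} — none reach the full schema.
{F, G, N}⁺: FG→C adds C; CFN→E adds E → {C, E, F, G, N}. Minimal: {G, N}⁺ = {G, N}; {F, N}⁺ = {F, N}; {F, G}⁺ = {C, F, G} — none reach the full schema.

{C, F, N}, {E, F, G}, {E, F, N}, {F, G, N}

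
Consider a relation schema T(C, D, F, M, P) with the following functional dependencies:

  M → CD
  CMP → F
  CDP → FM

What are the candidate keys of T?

(M, P), (C, D, P)

Attribute P never appears on the right-hand side of any dependency, so P must belong to every candidate key.
{P}⁺ = {P}, which is not all of the schema, so we must add further attributes.
{M, P}⁺: M→CD adds C, D; CMP→F adds F → {C, D, F, M, P}.
{C, D, P}⁺: CDP→FM adds F, M → {C, D, F, M, P}.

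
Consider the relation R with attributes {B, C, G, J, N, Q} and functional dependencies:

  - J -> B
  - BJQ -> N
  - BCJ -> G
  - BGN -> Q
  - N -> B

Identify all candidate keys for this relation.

Attributes C, J never appear on any right-hand side, so every candidate key must contain {C, J}.
{C, J}⁺ = {B, C, G, J}, which is not all of the schema, so we must add further attributes.
{C, J, N}⁺: J→B adds B; BCJ→G adds G; BGN→Q adds Q → {B, C, G, J, N, Q}. Minimal: {J, N}⁺ = {B, J, N}; {C, N}⁺ = {B, C, N}; {C, J}⁺ = {B, C, G, J} — none reach the full schema.
{C, J, Q}⁺: J→B adds B; BJQ→N adds N; BCJ→G adds G → {B, C, G, J, N, Q}. Minimal: {J, Q}⁺ = {B, J, N, Q}; {C, Q}⁺ = {C, Q}; {C, J}⁺ = {B, C, G, J} — none reach the full schema.
Any other superkey contains one of these as a subset, so there are no further candidate keys.

{C, J, N}, {C, J, Q}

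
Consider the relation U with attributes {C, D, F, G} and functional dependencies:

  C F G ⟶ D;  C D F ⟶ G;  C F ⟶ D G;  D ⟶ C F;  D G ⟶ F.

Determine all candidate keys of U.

{D}⁺: D→CF adds C, F; CDF→G adds G → {C, D, F, G}.
{C, F}⁺: CF→DG adds D, G → {C, D, F, G}.
Any other superkey contains one of these as a subset, so there are no further candidate keys.

D, CF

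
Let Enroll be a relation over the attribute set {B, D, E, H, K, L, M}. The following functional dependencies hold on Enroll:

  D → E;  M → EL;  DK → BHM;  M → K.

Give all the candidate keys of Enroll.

{D, K}⁺: D→E adds E; DK→BHM adds B, H, M; M→EL adds L → {B, D, E, H, K, L, M}.
{D, M}⁺: D→E adds E; M→EL adds L; M→K adds K; DK→BHM adds B, H → {B, D, E, H, K, L, M}.

{D, K}; {D, M}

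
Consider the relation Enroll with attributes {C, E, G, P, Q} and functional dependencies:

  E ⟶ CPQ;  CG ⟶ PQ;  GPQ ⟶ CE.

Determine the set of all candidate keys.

{C, G}; {E, G}; {G, P, Q}

Attribute G never appears on the right-hand side of any dependency, so G must belong to every candidate key.
{G}⁺ = {G}, which is not all of the schema, so we must add further attributes.
{C, G}⁺: CG→PQ adds P, Q; GPQ→CE adds E → {C, E, G, P, Q}.
{E, G}⁺: E→CPQ adds C, P, Q → {C, E, G, P, Q}.
{G, P, Q}⁺: GPQ→CE adds C, E → {C, E, G, P, Q}.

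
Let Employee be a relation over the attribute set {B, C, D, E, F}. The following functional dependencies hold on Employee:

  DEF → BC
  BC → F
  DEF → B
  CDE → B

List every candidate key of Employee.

(C, D, E), (D, E, F)

Attributes D, E never appear on any right-hand side, so every candidate key must contain {D, E}.
{D, E}⁺ = {D, E}, which is not all of the schema, so we must add further attributes.
{C, D, E}⁺: CDE→B adds B; BC→F adds F → {B, C, D, E, F}. Minimal: {D, E}⁺ = {D, E}; {C, E}⁺ = {C, E}; {C, D}⁺ = {C, D} — none reach the full schema.
{D, E, F}⁺: DEF→BC adds B, C → {B, C, D, E, F}. Minimal: {E, F}⁺ = {E, F}; {D, F}⁺ = {D, F}; {D, E}⁺ = {D, E} — none reach the full schema.
Any other superkey contains one of these as a subset, so there are no further candidate keys.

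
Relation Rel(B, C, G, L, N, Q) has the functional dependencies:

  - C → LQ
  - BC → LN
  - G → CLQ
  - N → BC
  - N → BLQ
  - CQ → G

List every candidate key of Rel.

{N}; {B, C}; {B, G}

{N}⁺: N→BC adds B, C; N→BLQ adds L, Q; CQ→G adds G → {B, C, G, L, N, Q}.
{B, C}⁺: C→LQ adds L, Q; BC→LN adds N; CQ→G adds G → {B, C, G, L, N, Q}. Minimal: {C}⁺ = {C, G, L, Q}; {B}⁺ = {B} — none reach the full schema.
{B, G}⁺: G→CLQ adds C, L, Q; BC→LN adds N → {B, C, G, L, N, Q}. Minimal: {G}⁺ = {C, G, L, Q}; {B}⁺ = {B} — none reach the full schema.
Any other superkey contains one of these as a subset, so there are no further candidate keys.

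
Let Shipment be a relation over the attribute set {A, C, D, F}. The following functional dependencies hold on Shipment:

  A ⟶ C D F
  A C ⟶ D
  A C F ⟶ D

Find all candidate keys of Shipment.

{A}⁺: A→CDF adds C, D, F → {A, C, D, F}.

{A}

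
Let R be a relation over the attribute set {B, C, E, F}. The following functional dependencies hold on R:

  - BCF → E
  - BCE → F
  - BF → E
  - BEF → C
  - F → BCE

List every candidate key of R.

{F}⁺: F→BCE adds B, C, E → {B, C, E, F}.
{B, C, E}⁺: BCE→F adds F → {B, C, E, F}. Minimal: {C, E}⁺ = {C, E}; {B, E}⁺ = {B, E}; {B, C}⁺ = {B, C} — none reach the full schema.
Any other superkey contains one of these as a subset, so there are no further candidate keys.

(F); (B, C, E)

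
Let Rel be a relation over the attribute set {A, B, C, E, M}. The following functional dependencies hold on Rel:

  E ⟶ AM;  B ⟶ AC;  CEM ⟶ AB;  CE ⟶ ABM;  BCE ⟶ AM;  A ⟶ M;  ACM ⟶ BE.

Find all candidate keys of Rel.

{B}⁺: B→AC adds A, C; A→M adds M; ACM→BE adds E → {A, B, C, E, M}.
{A, C}⁺: A→M adds M; ACM→BE adds B, E → {A, B, C, E, M}.
{C, E}⁺: E→AM adds A, M; CEM→AB adds B → {A, B, C, E, M}.
Any other superkey contains one of these as a subset, so there are no further candidate keys.

(B), (A, C), (C, E)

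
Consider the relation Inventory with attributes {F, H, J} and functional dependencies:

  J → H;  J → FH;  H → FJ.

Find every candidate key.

{H}⁺: H→FJ adds F, J → {F, H, J}.
{J}⁺: J→H adds H; J→FH adds F → {F, H, J}.
Any other superkey contains one of these as a subset, so there are no further candidate keys.

H, J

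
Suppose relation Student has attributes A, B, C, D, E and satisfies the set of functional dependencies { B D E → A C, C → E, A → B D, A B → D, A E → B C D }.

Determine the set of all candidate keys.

{A, C}⁺: C→E adds E; A→BD adds B, D → {A, B, C, D, E}.
{A, E}⁺: A→BD adds B, D; AE→BCD adds C → {A, B, C, D, E}.
{B, C, D}⁺: C→E adds E; BDE→AC adds A → {A, B, C, D, E}.
{B, D, E}⁺: BDE→AC adds A, C → {A, B, C, D, E}.

AC; AE; BCD; BDE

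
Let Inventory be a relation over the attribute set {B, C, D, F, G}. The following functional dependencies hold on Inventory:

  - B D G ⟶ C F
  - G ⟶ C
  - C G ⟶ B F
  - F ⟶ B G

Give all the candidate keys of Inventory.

{D, F}; {D, G}

Attribute D never appears on the right-hand side of any dependency, so D must belong to every candidate key.
{D}⁺ = {D}, which is not all of the schema, so we must add further attributes.
{D, F}⁺: F→BG adds B, G; BDG→CF adds C → {B, C, D, F, G}. Minimal: {F}⁺ = {B, C, F, G}; {D}⁺ = {D} — none reach the full schema.
{D, G}⁺: G→C adds C; CG→BF adds B, F → {B, C, D, F, G}. Minimal: {G}⁺ = {B, C, F, G}; {D}⁺ = {D} — none reach the full schema.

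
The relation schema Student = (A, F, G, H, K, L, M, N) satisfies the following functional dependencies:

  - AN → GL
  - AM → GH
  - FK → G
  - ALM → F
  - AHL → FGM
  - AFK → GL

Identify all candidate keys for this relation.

Attributes A, K, N never appear on any right-hand side, so every candidate key must contain {A, K, N}.
{A, K, N}⁺ = {A, G, K, L, N}, which is not all of the schema, so we must add further attributes.
{A, H, K, N}⁺: AN→GL adds G, L; AHL→FGM adds F, M → {A, F, G, H, K, L, M, N}.
{A, K, M, N}⁺: AN→GL adds G, L; AM→GH adds H; ALM→F adds F → {A, F, G, H, K, L, M, N}.

{A, H, K, N}; {A, K, M, N}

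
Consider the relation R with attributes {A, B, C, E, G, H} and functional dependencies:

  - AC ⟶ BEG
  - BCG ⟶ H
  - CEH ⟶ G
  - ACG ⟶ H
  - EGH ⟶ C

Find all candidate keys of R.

Attribute A never appears on the right-hand side of any dependency, so A must belong to every candidate key.
{A}⁺ = {A}, which is not all of the schema, so we must add further attributes.
{A, C}⁺: AC→BEG adds B, E, G; BCG→H adds H → {A, B, C, E, G, H}.
{A, E, G, H}⁺: EGH→C adds C; AC→BEG adds B → {A, B, C, E, G, H}.

{A, C}, {A, E, G, H}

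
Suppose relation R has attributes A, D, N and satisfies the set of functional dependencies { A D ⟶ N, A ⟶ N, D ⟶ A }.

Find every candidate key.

{D}

Attribute D never appears on the right-hand side of any dependency, so D must belong to every candidate key.
{D}⁺ = {A, D, N}, which is all of the schema, so {D} is the only candidate key.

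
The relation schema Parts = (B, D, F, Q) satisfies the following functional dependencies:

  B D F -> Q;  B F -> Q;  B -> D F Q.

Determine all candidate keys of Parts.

Attribute B never appears on the right-hand side of any dependency, so B must belong to every candidate key.
{B}⁺ = {B, D, F, Q}, which is all of the schema, so {B} is the only candidate key.

{B}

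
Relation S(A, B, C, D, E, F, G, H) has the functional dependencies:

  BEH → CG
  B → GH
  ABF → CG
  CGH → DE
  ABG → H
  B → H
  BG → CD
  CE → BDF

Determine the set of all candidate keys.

Attribute A never appears on the right-hand side of any dependency, so A must belong to every candidate key.
{A}⁺ = {A}, which is not all of the schema, so we must add further attributes.
{A, B}⁺: B→GH adds G, H; BG→CD adds C, D; CGH→DE adds E; CE→BDF adds F → {A, B, C, D, E, F, G, H}. Minimal: {B}⁺ = {B, C, D, E, F, G, H}; {A}⁺ = {A} — none reach the full schema.
{A, C, E}⁺: CE→BDF adds B, D, F; B→GH adds G, H → {A, B, C, D, E, F, G, H}. Minimal: {C, E}⁺ = {B, C, D, E, F, G, H}; {A, E}⁺ = {A, E}; {A, C}⁺ = {A, C} — none reach the full schema.
{A, C, G, H}⁺: CGH→DE adds D, E; CE→BDF adds B, F → {A, B, C, D, E, F, G, H}. Minimal: {C, G, H}⁺ = {B, C, D, E, F, G, H}; {A, G, H}⁺ = {A, G, H}; {A, C, H}⁺ = {A, C, H}; … — none reach the full schema.

(A, B), (A, C, E), (A, C, G, H)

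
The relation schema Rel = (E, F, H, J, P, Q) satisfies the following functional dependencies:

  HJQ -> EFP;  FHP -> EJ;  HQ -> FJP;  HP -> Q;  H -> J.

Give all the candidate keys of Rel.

(H, P), (H, Q)

Attribute H never appears on the right-hand side of any dependency, so H must belong to every candidate key.
{H}⁺ = {H, J}, which is not all of the schema, so we must add further attributes.
{H, P}⁺: HP→Q adds Q; H→J adds J; HJQ→EFP adds E, F → {E, F, H, J, P, Q}. Minimal: {P}⁺ = {P}; {H}⁺ = {H, J} — none reach the full schema.
{H, Q}⁺: HQ→FJP adds F, J, P; HJQ→EFP adds E → {E, F, H, J, P, Q}. Minimal: {Q}⁺ = {Q}; {H}⁺ = {H, J} — none reach the full schema.
Any other superkey contains one of these as a subset, so there are no further candidate keys.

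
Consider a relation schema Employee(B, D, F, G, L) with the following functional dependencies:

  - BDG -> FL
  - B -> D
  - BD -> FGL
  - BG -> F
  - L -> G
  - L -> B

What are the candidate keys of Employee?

{B}; {L}

{B}⁺: B→D adds D; BD→FGL adds F, G, L → {B, D, F, G, L}.
{L}⁺: L→G adds G; L→B adds B; B→D adds D; BD→FGL adds F → {B, D, F, G, L}.
Any other superkey contains one of these as a subset, so there are no further candidate keys.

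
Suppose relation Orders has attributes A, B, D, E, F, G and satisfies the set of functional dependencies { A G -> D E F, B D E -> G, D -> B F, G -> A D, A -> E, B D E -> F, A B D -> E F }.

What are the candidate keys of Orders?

{G}, {A, D}, {D, E}

{G}⁺: G→AD adds A, D; A→E adds E; AG→DEF adds F; D→BF adds B → {A, B, D, E, F, G}.
{A, D}⁺: D→BF adds B, F; A→E adds E; BDE→G adds G → {A, B, D, E, F, G}. Minimal: {D}⁺ = {B, D, F}; {A}⁺ = {A, E} — none reach the full schema.
{D, E}⁺: D→BF adds B, F; BDE→G adds G; G→AD adds A → {A, B, D, E, F, G}. Minimal: {E}⁺ = {E}; {D}⁺ = {B, D, F} — none reach the full schema.
Any other superkey contains one of these as a subset, so there are no further candidate keys.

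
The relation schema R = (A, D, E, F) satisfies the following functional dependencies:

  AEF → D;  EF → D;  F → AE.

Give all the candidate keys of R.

Attribute F never appears on the right-hand side of any dependency, so F must belong to every candidate key.
{F}⁺ = {A, D, E, F}, which is all of the schema, so {F} is the only candidate key.

F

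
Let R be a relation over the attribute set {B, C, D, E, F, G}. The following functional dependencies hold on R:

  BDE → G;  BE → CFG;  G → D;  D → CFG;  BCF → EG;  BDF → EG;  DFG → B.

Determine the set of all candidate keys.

(D); (G); (B, E); (B, C, F)

{D}⁺: D→CFG adds C, F, G; DFG→B adds B; BCF→EG adds E → {B, C, D, E, F, G}.
{G}⁺: G→D adds D; D→CFG adds C, F; DFG→B adds B; BCF→EG adds E → {B, C, D, E, F, G}.
{B, E}⁺: BE→CFG adds C, F, G; G→D adds D → {B, C, D, E, F, G}.
{B, C, F}⁺: BCF→EG adds E, G; G→D adds D → {B, C, D, E, F, G}.
Any other superkey contains one of these as a subset, so there are no further candidate keys.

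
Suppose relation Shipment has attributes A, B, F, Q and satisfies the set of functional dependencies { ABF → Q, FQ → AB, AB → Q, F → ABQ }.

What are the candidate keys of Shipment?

{F}⁺: F→ABQ adds A, B, Q → {A, B, F, Q}.

{F}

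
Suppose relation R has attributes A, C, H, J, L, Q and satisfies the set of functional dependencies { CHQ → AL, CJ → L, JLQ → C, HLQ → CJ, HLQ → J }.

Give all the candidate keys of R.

Attributes H, Q never appear on any right-hand side, so every candidate key must contain {H, Q}.
{H, Q}⁺ = {H, Q}, which is not all of the schema, so we must add further attributes.
{C, H, Q}⁺: CHQ→AL adds A, L; HLQ→CJ adds J → {A, C, H, J, L, Q}. Minimal: {H, Q}⁺ = {H, Q}; {C, Q}⁺ = {C, Q}; {C, H}⁺ = {C, H} — none reach the full schema.
{H, L, Q}⁺: HLQ→CJ adds C, J; CHQ→AL adds A → {A, C, H, J, L, Q}. Minimal: {L, Q}⁺ = {L, Q}; {H, Q}⁺ = {H, Q}; {H, L}⁺ = {H, L} — none reach the full schema.
Any other superkey contains one of these as a subset, so there are no further candidate keys.

{C, H, Q}, {H, L, Q}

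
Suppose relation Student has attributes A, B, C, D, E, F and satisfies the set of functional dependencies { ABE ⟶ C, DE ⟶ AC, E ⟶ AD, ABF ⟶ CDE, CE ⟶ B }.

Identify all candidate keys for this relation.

EF, ABF

Attribute F never appears on the right-hand side of any dependency, so F must belong to every candidate key.
{F}⁺ = {F}, which is not all of the schema, so we must add further attributes.
{E, F}⁺: E→AD adds A, D; DE→AC adds C; CE→B adds B → {A, B, C, D, E, F}. Minimal: {F}⁺ = {F}; {E}⁺ = {A, B, C, D, E} — none reach the full schema.
{A, B, F}⁺: ABF→CDE adds C, D, E → {A, B, C, D, E, F}. Minimal: {B, F}⁺ = {B, F}; {A, F}⁺ = {A, F}; {A, B}⁺ = {A, B} — none reach the full schema.
Any other superkey contains one of these as a subset, so there are no further candidate keys.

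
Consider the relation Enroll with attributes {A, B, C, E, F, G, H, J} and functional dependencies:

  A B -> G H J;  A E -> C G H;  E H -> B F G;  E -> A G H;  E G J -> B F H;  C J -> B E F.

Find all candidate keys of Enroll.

{E}, {C, J}, {A, B, C}

{E}⁺: E→AGH adds A, G, H; AE→CGH adds C; EH→BFG adds B, F; AB→GHJ adds J → {A, B, C, E, F, G, H, J}.
{C, J}⁺: CJ→BEF adds B, E, F; E→AGH adds A, G, H → {A, B, C, E, F, G, H, J}. Minimal: {J}⁺ = {J}; {C}⁺ = {C} — none reach the full schema.
{A, B, C}⁺: AB→GHJ adds G, H, J; CJ→BEF adds E, F → {A, B, C, E, F, G, H, J}. Minimal: {B, C}⁺ = {B, C}; {A, C}⁺ = {A, C}; {A, B}⁺ = {A, B, G, H, J} — none reach the full schema.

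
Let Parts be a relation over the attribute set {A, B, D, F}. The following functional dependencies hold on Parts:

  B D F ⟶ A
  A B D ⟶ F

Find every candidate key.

(A, B, D), (B, D, F)

Attributes B, D never appear on any right-hand side, so every candidate key must contain {B, D}.
{B, D}⁺ = {B, D}, which is not all of the schema, so we must add further attributes.
{A, B, D}⁺: ABD→F adds F → {A, B, D, F}. Minimal: {B, D}⁺ = {B, D}; {A, D}⁺ = {A, D}; {A, B}⁺ = {A, B} — none reach the full schema.
{B, D, F}⁺: BDF→A adds A → {A, B, D, F}. Minimal: {D, F}⁺ = {D, F}; {B, F}⁺ = {B, F}; {B, D}⁺ = {B, D} — none reach the full schema.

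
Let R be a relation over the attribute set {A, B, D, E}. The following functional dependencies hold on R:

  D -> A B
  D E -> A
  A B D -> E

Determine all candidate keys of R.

{D}

Attribute D never appears on the right-hand side of any dependency, so D must belong to every candidate key.
{D}⁺ = {A, B, D, E}, which is all of the schema, so {D} is the only candidate key.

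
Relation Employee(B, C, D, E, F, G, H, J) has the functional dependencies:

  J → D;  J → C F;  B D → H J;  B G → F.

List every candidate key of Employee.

{B, D, E, G}, {B, E, G, J}

Attributes B, E, G never appear on any right-hand side, so every candidate key must contain {B, E, G}.
{B, E, G}⁺ = {B, E, F, G}, which is not all of the schema, so we must add further attributes.
{B, D, E, G}⁺: BD→HJ adds H, J; BG→F adds F; J→CF adds C → {B, C, D, E, F, G, H, J}. Minimal: {D, E, G}⁺ = {D, E, G}; {B, E, G}⁺ = {B, E, F, G}; {B, D, G}⁺ = {B, C, D, F, G, H, J}; … — none reach the full schema.
{B, E, G, J}⁺: J→D adds D; J→CF adds C, F; BD→HJ adds H → {B, C, D, E, F, G, H, J}. Minimal: {E, G, J}⁺ = {C, D, E, F, G, J}; {B, G, J}⁺ = {B, C, D, F, G, H, J}; {B, E, J}⁺ = {B, C, D, E, F, H, J}; … — none reach the full schema.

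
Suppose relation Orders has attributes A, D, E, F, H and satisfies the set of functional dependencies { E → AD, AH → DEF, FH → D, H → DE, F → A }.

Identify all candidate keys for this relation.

Attribute H never appears on the right-hand side of any dependency, so H must belong to every candidate key.
{H}⁺ = {A, D, E, F, H}, which is all of the schema, so {H} is the only candidate key.

{H}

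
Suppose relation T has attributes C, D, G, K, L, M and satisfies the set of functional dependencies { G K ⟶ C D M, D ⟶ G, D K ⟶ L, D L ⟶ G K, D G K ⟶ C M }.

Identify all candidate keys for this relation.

DK, DL, GK

{D, K}⁺: D→G adds G; DK→L adds L; DGK→CM adds C, M → {C, D, G, K, L, M}.
{D, L}⁺: D→G adds G; DL→GK adds K; DGK→CM adds C, M → {C, D, G, K, L, M}.
{G, K}⁺: GK→CDM adds C, D, M; DK→L adds L → {C, D, G, K, L, M}.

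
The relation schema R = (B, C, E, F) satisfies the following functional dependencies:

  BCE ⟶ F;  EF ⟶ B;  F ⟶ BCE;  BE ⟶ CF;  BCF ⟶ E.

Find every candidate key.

{F}, {B, E}

{F}⁺: F→BCE adds B, C, E → {B, C, E, F}.
{B, E}⁺: BE→CF adds C, F → {B, C, E, F}. Minimal: {E}⁺ = {E}; {B}⁺ = {B} — none reach the full schema.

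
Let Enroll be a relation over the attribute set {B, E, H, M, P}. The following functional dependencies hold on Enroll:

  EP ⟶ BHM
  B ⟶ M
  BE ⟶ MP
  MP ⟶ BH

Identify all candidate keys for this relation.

Attribute E never appears on the right-hand side of any dependency, so E must belong to every candidate key.
{E}⁺ = {E}, which is not all of the schema, so we must add further attributes.
{B, E}⁺: B→M adds M; BE→MP adds P; MP→BH adds H → {B, E, H, M, P}. Minimal: {E}⁺ = {E}; {B}⁺ = {B, M} — none reach the full schema.
{E, P}⁺: EP→BHM adds B, H, M → {B, E, H, M, P}. Minimal: {P}⁺ = {P}; {E}⁺ = {E} — none reach the full schema.

{B, E}, {E, P}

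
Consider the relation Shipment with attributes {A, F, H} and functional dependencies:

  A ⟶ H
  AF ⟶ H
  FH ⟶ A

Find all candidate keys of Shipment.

AF, FH

Attribute F never appears on the right-hand side of any dependency, so F must belong to every candidate key.
{F}⁺ = {F}, which is not all of the schema, so we must add further attributes.
{A, F}⁺: A→H adds H → {A, F, H}. Minimal: {F}⁺ = {F}; {A}⁺ = {A, H} — none reach the full schema.
{F, H}⁺: FH→A adds A → {A, F, H}. Minimal: {H}⁺ = {H}; {F}⁺ = {F} — none reach the full schema.
Any other superkey contains one of these as a subset, so there are no further candidate keys.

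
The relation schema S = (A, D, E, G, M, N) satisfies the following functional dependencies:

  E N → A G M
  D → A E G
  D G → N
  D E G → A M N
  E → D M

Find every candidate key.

{D}⁺: D→AEG adds A, E, G; DG→N adds N; DEG→AMN adds M → {A, D, E, G, M, N}.
{E}⁺: E→DM adds D, M; D→AEG adds A, G; DG→N adds N → {A, D, E, G, M, N}.
Any other superkey contains one of these as a subset, so there are no further candidate keys.

(D); (E)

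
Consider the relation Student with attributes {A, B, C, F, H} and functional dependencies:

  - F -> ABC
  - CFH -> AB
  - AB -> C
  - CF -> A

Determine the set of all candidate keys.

FH

Attributes F, H never appear on any right-hand side, so every candidate key must contain {F, H}.
{F, H}⁺ = {A, B, C, F, H}, which is all of the schema, so {F, H} is the only candidate key.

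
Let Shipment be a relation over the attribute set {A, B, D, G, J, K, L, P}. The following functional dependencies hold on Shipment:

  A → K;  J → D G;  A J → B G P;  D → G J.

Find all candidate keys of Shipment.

Attributes A, L never appear on any right-hand side, so every candidate key must contain {A, L}.
{A, L}⁺ = {A, K, L}, which is not all of the schema, so we must add further attributes.
{A, D, L}⁺: A→K adds K; D→GJ adds G, J; AJ→BGP adds B, P → {A, B, D, G, J, K, L, P}. Minimal: {D, L}⁺ = {D, G, J, L}; {A, L}⁺ = {A, K, L}; {A, D}⁺ = {A, B, D, G, J, K, P} — none reach the full schema.
{A, J, L}⁺: A→K adds K; J→DG adds D, G; AJ→BGP adds B, P → {A, B, D, G, J, K, L, P}. Minimal: {J, L}⁺ = {D, G, J, L}; {A, L}⁺ = {A, K, L}; {A, J}⁺ = {A, B, D, G, J, K, P} — none reach the full schema.

ADL; AJL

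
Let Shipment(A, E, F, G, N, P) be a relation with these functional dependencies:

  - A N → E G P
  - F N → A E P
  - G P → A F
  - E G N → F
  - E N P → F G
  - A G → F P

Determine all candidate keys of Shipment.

{A, N}⁺: AN→EGP adds E, G, P; GP→AF adds F → {A, E, F, G, N, P}.
{F, N}⁺: FN→AEP adds A, E, P; ENP→FG adds G → {A, E, F, G, N, P}.
{E, G, N}⁺: EGN→F adds F; FN→AEP adds A, P → {A, E, F, G, N, P}.
{E, N, P}⁺: ENP→FG adds F, G; FN→AEP adds A → {A, E, F, G, N, P}.
{G, N, P}⁺: GP→AF adds A, F; AN→EGP adds E → {A, E, F, G, N, P}.

(A, N), (F, N), (E, G, N), (E, N, P), (G, N, P)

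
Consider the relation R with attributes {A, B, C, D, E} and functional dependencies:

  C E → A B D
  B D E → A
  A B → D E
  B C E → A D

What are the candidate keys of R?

Attribute C never appears on the right-hand side of any dependency, so C must belong to every candidate key.
{C}⁺ = {C}, which is not all of the schema, so we must add further attributes.
{C, E}⁺: CE→ABD adds A, B, D → {A, B, C, D, E}. Minimal: {E}⁺ = {E}; {C}⁺ = {C} — none reach the full schema.
{A, B, C}⁺: AB→DE adds D, E → {A, B, C, D, E}. Minimal: {B, C}⁺ = {B, C}; {A, C}⁺ = {A, C}; {A, B}⁺ = {A, B, D, E} — none reach the full schema.

{C, E}, {A, B, C}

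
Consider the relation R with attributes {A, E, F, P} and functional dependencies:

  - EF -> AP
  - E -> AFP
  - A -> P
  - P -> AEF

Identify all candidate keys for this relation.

{A}⁺: A→P adds P; P→AEF adds E, F → {A, E, F, P}.
{E}⁺: E→AFP adds A, F, P → {A, E, F, P}.
{P}⁺: P→AEF adds A, E, F → {A, E, F, P}.
Any other superkey contains one of these as a subset, so there are no further candidate keys.

(A); (E); (P)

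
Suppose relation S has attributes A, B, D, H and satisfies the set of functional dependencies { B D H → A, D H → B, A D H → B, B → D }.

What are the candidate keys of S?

BH; DH

Attribute H never appears on the right-hand side of any dependency, so H must belong to every candidate key.
{H}⁺ = {H}, which is not all of the schema, so we must add further attributes.
{B, H}⁺: B→D adds D; BDH→A adds A → {A, B, D, H}. Minimal: {H}⁺ = {H}; {B}⁺ = {B, D} — none reach the full schema.
{D, H}⁺: DH→B adds B; BDH→A adds A → {A, B, D, H}. Minimal: {H}⁺ = {H}; {D}⁺ = {D} — none reach the full schema.
Any other superkey contains one of these as a subset, so there are no further candidate keys.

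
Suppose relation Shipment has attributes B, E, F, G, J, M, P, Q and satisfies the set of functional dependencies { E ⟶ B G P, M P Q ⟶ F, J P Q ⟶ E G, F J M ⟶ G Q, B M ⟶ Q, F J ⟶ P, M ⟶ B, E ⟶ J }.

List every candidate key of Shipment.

{E, M}⁺: E→BGP adds B, G, P; BM→Q adds Q; E→J adds J; MPQ→F adds F → {B, E, F, G, J, M, P, Q}. Minimal: {M}⁺ = {B, M, Q}; {E}⁺ = {B, E, G, J, P} — none reach the full schema.
{F, J, M}⁺: FJM→GQ adds G, Q; FJ→P adds P; M→B adds B; JPQ→EG adds E → {B, E, F, G, J, M, P, Q}. Minimal: {J, M}⁺ = {B, J, M, Q}; {F, M}⁺ = {B, F, M, Q}; {F, J}⁺ = {F, J, P} — none reach the full schema.
{J, M, P}⁺: M→B adds B; BM→Q adds Q; MPQ→F adds F; JPQ→EG adds E, G → {B, E, F, G, J, M, P, Q}. Minimal: {M, P}⁺ = {B, F, M, P, Q}; {J, P}⁺ = {J, P}; {J, M}⁺ = {B, J, M, Q} — none reach the full schema.
Any other superkey contains one of these as a subset, so there are no further candidate keys.

(E, M), (F, J, M), (J, M, P)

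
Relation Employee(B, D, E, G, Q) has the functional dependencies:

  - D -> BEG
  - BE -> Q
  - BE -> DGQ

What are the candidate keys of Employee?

(D), (B, E)

{D}⁺: D→BEG adds B, E, G; BE→Q adds Q → {B, D, E, G, Q}.
{B, E}⁺: BE→Q adds Q; BE→DGQ adds D, G → {B, D, E, G, Q}. Minimal: {E}⁺ = {E}; {B}⁺ = {B} — none reach the full schema.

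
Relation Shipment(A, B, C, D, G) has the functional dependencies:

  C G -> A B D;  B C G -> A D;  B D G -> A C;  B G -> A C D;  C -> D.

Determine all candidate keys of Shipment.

Attribute G never appears on the right-hand side of any dependency, so G must belong to every candidate key.
{G}⁺ = {G}, which is not all of the schema, so we must add further attributes.
{B, G}⁺: BG→ACD adds A, C, D → {A, B, C, D, G}.
{C, G}⁺: CG→ABD adds A, B, D → {A, B, C, D, G}.
Any other superkey contains one of these as a subset, so there are no further candidate keys.

{B, G}, {C, G}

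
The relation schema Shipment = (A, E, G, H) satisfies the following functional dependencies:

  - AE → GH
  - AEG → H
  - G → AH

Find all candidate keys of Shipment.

AE, EG

Attribute E never appears on the right-hand side of any dependency, so E must belong to every candidate key.
{E}⁺ = {E}, which is not all of the schema, so we must add further attributes.
{A, E}⁺: AE→GH adds G, H → {A, E, G, H}. Minimal: {E}⁺ = {E}; {A}⁺ = {A} — none reach the full schema.
{E, G}⁺: G→AH adds A, H → {A, E, G, H}. Minimal: {G}⁺ = {A, G, H}; {E}⁺ = {E} — none reach the full schema.
Any other superkey contains one of these as a subset, so there are no further candidate keys.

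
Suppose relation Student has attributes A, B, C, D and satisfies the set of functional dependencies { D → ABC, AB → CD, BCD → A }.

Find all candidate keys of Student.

{D}⁺: D→ABC adds A, B, C → {A, B, C, D}.
{A, B}⁺: AB→CD adds C, D → {A, B, C, D}. Minimal: {B}⁺ = {B}; {A}⁺ = {A} — none reach the full schema.

{D}, {A, B}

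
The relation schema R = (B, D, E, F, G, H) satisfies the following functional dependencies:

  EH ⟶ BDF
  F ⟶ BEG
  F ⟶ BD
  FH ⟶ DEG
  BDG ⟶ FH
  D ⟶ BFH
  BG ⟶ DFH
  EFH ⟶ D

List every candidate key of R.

{D}; {F}; {B, G}; {E, H}

{D}⁺: D→BFH adds B, F, H; F→BEG adds E, G → {B, D, E, F, G, H}.
{F}⁺: F→BEG adds B, E, G; F→BD adds D; BDG→FH adds H → {B, D, E, F, G, H}.
{B, G}⁺: BG→DFH adds D, F, H; F→BEG adds E → {B, D, E, F, G, H}. Minimal: {G}⁺ = {G}; {B}⁺ = {B} — none reach the full schema.
{E, H}⁺: EH→BDF adds B, D, F; F→BEG adds G → {B, D, E, F, G, H}. Minimal: {H}⁺ = {H}; {E}⁺ = {E} — none reach the full schema.
Any other superkey contains one of these as a subset, so there are no further candidate keys.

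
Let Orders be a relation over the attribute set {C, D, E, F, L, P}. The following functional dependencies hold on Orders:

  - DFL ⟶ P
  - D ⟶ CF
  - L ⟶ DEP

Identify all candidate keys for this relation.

{L}

{L}⁺: L→DEP adds D, E, P; D→CF adds C, F → {C, D, E, F, L, P}.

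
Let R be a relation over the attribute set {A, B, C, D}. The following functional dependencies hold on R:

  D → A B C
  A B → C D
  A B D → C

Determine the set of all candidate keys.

(D); (A, B)

{D}⁺: D→ABC adds A, B, C → {A, B, C, D}.
{A, B}⁺: AB→CD adds C, D → {A, B, C, D}. Minimal: {B}⁺ = {B}; {A}⁺ = {A} — none reach the full schema.
Any other superkey contains one of these as a subset, so there are no further candidate keys.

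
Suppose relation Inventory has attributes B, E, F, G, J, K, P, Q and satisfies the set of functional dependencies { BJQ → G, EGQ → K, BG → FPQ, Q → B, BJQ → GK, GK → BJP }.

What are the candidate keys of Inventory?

Attribute E never appears on the right-hand side of any dependency, so E must belong to every candidate key.
{E}⁺ = {E}, which is not all of the schema, so we must add further attributes.
{B, E, G}⁺: BG→FPQ adds F, P, Q; EGQ→K adds K; GK→BJP adds J → {B, E, F, G, J, K, P, Q}.
{E, G, K}⁺: GK→BJP adds B, J, P; BG→FPQ adds F, Q → {B, E, F, G, J, K, P, Q}.
{E, G, Q}⁺: EGQ→K adds K; Q→B adds B; GK→BJP adds J, P; BG→FPQ adds F → {B, E, F, G, J, K, P, Q}.
{E, J, Q}⁺: Q→B adds B; BJQ→GK adds G, K; GK→BJP adds P; BG→FPQ adds F → {B, E, F, G, J, K, P, Q}.
Any other superkey contains one of these as a subset, so there are no further candidate keys.

(B, E, G), (E, G, K), (E, G, Q), (E, J, Q)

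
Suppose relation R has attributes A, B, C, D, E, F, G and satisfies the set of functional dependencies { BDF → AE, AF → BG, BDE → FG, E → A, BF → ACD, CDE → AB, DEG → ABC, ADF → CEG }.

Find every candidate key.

{A, F}⁺: AF→BG adds B, G; BF→ACD adds C, D; ADF→CEG adds E → {A, B, C, D, E, F, G}.
{B, F}⁺: BF→ACD adds A, C, D; ADF→CEG adds E, G → {A, B, C, D, E, F, G}.
{E, F}⁺: E→A adds A; AF→BG adds B, G; BF→ACD adds C, D → {A, B, C, D, E, F, G}.
{B, D, E}⁺: BDE→FG adds F, G; E→A adds A; BF→ACD adds C → {A, B, C, D, E, F, G}.
{C, D, E}⁺: E→A adds A; CDE→AB adds B; BDE→FG adds F, G → {A, B, C, D, E, F, G}.
{D, E, G}⁺: E→A adds A; DEG→ABC adds B, C; BDE→FG adds F → {A, B, C, D, E, F, G}.
Any other superkey contains one of these as a subset, so there are no further candidate keys.

(A, F), (B, F), (E, F), (B, D, E), (C, D, E), (D, E, G)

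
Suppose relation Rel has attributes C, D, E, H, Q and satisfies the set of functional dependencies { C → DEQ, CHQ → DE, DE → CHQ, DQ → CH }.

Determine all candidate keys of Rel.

{C}⁺: C→DEQ adds D, E, Q; DE→CHQ adds H → {C, D, E, H, Q}.
{D, E}⁺: DE→CHQ adds C, H, Q → {C, D, E, H, Q}. Minimal: {E}⁺ = {E}; {D}⁺ = {D} — none reach the full schema.
{D, Q}⁺: DQ→CH adds C, H; C→DEQ adds E → {C, D, E, H, Q}. Minimal: {Q}⁺ = {Q}; {D}⁺ = {D} — none reach the full schema.
Any other superkey contains one of these as a subset, so there are no further candidate keys.

{C}, {D, E}, {D, Q}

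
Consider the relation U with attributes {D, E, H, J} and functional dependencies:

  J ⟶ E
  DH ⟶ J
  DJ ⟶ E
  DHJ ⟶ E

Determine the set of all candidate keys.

{D, H}

Attributes D, H never appear on any right-hand side, so every candidate key must contain {D, H}.
{D, H}⁺ = {D, E, H, J}, which is all of the schema, so {D, H} is the only candidate key.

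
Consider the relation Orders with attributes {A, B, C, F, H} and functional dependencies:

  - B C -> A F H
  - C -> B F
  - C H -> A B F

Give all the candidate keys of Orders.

{C}

Attribute C never appears on the right-hand side of any dependency, so C must belong to every candidate key.
{C}⁺ = {A, B, C, F, H}, which is all of the schema, so {C} is the only candidate key.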